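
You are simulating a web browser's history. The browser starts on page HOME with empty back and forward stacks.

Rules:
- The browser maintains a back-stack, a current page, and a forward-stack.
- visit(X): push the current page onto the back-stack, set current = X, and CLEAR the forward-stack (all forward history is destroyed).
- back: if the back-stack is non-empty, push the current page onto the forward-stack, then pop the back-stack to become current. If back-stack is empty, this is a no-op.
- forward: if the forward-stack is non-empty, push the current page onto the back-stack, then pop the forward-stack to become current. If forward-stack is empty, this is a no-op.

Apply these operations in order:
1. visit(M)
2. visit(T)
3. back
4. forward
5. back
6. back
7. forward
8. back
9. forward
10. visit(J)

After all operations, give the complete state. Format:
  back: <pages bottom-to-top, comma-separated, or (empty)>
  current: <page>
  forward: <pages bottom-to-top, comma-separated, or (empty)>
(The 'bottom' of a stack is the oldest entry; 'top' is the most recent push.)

After 1 (visit(M)): cur=M back=1 fwd=0
After 2 (visit(T)): cur=T back=2 fwd=0
After 3 (back): cur=M back=1 fwd=1
After 4 (forward): cur=T back=2 fwd=0
After 5 (back): cur=M back=1 fwd=1
After 6 (back): cur=HOME back=0 fwd=2
After 7 (forward): cur=M back=1 fwd=1
After 8 (back): cur=HOME back=0 fwd=2
After 9 (forward): cur=M back=1 fwd=1
After 10 (visit(J)): cur=J back=2 fwd=0

Answer: back: HOME,M
current: J
forward: (empty)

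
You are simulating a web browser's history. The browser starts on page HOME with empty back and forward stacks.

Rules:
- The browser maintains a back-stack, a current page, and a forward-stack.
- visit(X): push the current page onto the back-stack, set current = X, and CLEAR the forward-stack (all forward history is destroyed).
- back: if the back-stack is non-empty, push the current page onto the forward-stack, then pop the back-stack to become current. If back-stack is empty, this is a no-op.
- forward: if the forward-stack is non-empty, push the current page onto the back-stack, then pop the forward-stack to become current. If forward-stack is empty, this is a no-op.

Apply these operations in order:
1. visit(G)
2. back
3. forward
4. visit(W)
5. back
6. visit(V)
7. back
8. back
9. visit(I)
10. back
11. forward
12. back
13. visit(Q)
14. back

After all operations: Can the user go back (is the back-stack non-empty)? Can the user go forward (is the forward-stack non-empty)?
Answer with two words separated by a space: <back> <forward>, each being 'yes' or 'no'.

Answer: no yes

Derivation:
After 1 (visit(G)): cur=G back=1 fwd=0
After 2 (back): cur=HOME back=0 fwd=1
After 3 (forward): cur=G back=1 fwd=0
After 4 (visit(W)): cur=W back=2 fwd=0
After 5 (back): cur=G back=1 fwd=1
After 6 (visit(V)): cur=V back=2 fwd=0
After 7 (back): cur=G back=1 fwd=1
After 8 (back): cur=HOME back=0 fwd=2
After 9 (visit(I)): cur=I back=1 fwd=0
After 10 (back): cur=HOME back=0 fwd=1
After 11 (forward): cur=I back=1 fwd=0
After 12 (back): cur=HOME back=0 fwd=1
After 13 (visit(Q)): cur=Q back=1 fwd=0
After 14 (back): cur=HOME back=0 fwd=1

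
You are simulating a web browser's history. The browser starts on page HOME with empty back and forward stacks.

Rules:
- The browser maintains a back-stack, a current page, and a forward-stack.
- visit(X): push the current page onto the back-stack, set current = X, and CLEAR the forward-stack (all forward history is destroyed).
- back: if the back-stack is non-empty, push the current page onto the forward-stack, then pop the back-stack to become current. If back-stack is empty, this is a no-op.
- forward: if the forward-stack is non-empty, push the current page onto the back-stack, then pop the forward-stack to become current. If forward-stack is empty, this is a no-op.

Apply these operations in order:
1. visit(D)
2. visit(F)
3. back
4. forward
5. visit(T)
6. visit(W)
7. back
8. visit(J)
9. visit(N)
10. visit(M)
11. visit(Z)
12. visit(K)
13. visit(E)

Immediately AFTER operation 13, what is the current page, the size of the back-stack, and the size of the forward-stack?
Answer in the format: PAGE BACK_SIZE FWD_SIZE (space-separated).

After 1 (visit(D)): cur=D back=1 fwd=0
After 2 (visit(F)): cur=F back=2 fwd=0
After 3 (back): cur=D back=1 fwd=1
After 4 (forward): cur=F back=2 fwd=0
After 5 (visit(T)): cur=T back=3 fwd=0
After 6 (visit(W)): cur=W back=4 fwd=0
After 7 (back): cur=T back=3 fwd=1
After 8 (visit(J)): cur=J back=4 fwd=0
After 9 (visit(N)): cur=N back=5 fwd=0
After 10 (visit(M)): cur=M back=6 fwd=0
After 11 (visit(Z)): cur=Z back=7 fwd=0
After 12 (visit(K)): cur=K back=8 fwd=0
After 13 (visit(E)): cur=E back=9 fwd=0

E 9 0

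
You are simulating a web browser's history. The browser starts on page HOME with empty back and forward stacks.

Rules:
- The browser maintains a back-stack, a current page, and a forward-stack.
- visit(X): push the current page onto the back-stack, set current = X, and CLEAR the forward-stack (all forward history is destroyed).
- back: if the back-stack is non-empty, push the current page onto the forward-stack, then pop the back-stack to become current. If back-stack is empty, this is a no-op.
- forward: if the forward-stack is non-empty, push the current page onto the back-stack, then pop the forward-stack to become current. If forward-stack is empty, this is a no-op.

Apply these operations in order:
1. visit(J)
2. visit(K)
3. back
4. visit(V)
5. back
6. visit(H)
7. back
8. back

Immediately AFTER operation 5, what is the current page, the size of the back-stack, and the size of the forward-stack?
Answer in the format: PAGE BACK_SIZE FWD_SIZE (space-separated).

After 1 (visit(J)): cur=J back=1 fwd=0
After 2 (visit(K)): cur=K back=2 fwd=0
After 3 (back): cur=J back=1 fwd=1
After 4 (visit(V)): cur=V back=2 fwd=0
After 5 (back): cur=J back=1 fwd=1

J 1 1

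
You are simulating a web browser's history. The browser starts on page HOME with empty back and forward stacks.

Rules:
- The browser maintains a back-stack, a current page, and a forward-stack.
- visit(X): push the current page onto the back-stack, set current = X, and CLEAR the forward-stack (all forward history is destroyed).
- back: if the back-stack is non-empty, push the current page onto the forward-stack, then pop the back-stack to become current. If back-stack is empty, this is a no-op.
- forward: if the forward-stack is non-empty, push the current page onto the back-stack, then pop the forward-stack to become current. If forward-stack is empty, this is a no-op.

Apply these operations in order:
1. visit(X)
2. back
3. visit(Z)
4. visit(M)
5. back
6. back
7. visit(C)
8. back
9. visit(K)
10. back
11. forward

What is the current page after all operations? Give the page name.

Answer: K

Derivation:
After 1 (visit(X)): cur=X back=1 fwd=0
After 2 (back): cur=HOME back=0 fwd=1
After 3 (visit(Z)): cur=Z back=1 fwd=0
After 4 (visit(M)): cur=M back=2 fwd=0
After 5 (back): cur=Z back=1 fwd=1
After 6 (back): cur=HOME back=0 fwd=2
After 7 (visit(C)): cur=C back=1 fwd=0
After 8 (back): cur=HOME back=0 fwd=1
After 9 (visit(K)): cur=K back=1 fwd=0
After 10 (back): cur=HOME back=0 fwd=1
After 11 (forward): cur=K back=1 fwd=0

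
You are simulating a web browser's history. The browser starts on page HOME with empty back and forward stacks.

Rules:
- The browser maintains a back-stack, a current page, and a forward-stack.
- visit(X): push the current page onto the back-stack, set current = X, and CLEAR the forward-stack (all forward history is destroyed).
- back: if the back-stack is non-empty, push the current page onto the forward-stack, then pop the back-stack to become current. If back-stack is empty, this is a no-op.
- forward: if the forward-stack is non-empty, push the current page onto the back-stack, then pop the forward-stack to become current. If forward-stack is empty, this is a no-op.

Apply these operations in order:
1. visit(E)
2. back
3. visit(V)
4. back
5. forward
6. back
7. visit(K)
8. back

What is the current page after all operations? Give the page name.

After 1 (visit(E)): cur=E back=1 fwd=0
After 2 (back): cur=HOME back=0 fwd=1
After 3 (visit(V)): cur=V back=1 fwd=0
After 4 (back): cur=HOME back=0 fwd=1
After 5 (forward): cur=V back=1 fwd=0
After 6 (back): cur=HOME back=0 fwd=1
After 7 (visit(K)): cur=K back=1 fwd=0
After 8 (back): cur=HOME back=0 fwd=1

Answer: HOME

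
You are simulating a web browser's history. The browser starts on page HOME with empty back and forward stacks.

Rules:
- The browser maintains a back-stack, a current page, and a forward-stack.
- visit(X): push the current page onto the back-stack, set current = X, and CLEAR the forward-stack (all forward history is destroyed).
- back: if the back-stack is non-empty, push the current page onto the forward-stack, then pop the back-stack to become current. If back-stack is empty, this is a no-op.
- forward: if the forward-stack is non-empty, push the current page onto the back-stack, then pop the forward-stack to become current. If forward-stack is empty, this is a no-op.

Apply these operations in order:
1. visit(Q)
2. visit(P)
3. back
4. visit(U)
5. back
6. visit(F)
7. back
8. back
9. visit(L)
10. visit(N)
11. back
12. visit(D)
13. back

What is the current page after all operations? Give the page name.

Answer: L

Derivation:
After 1 (visit(Q)): cur=Q back=1 fwd=0
After 2 (visit(P)): cur=P back=2 fwd=0
After 3 (back): cur=Q back=1 fwd=1
After 4 (visit(U)): cur=U back=2 fwd=0
After 5 (back): cur=Q back=1 fwd=1
After 6 (visit(F)): cur=F back=2 fwd=0
After 7 (back): cur=Q back=1 fwd=1
After 8 (back): cur=HOME back=0 fwd=2
After 9 (visit(L)): cur=L back=1 fwd=0
After 10 (visit(N)): cur=N back=2 fwd=0
After 11 (back): cur=L back=1 fwd=1
After 12 (visit(D)): cur=D back=2 fwd=0
After 13 (back): cur=L back=1 fwd=1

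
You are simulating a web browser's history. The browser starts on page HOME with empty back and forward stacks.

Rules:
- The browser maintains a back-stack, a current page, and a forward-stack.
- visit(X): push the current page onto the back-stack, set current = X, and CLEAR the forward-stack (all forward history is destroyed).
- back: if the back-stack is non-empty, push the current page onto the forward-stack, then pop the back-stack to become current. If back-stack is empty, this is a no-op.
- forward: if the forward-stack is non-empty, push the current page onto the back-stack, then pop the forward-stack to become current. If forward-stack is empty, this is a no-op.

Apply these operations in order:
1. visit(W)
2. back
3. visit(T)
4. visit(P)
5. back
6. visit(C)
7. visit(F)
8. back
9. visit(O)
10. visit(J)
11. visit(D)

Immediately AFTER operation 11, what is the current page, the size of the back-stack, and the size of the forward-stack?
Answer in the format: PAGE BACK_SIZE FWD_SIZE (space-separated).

After 1 (visit(W)): cur=W back=1 fwd=0
After 2 (back): cur=HOME back=0 fwd=1
After 3 (visit(T)): cur=T back=1 fwd=0
After 4 (visit(P)): cur=P back=2 fwd=0
After 5 (back): cur=T back=1 fwd=1
After 6 (visit(C)): cur=C back=2 fwd=0
After 7 (visit(F)): cur=F back=3 fwd=0
After 8 (back): cur=C back=2 fwd=1
After 9 (visit(O)): cur=O back=3 fwd=0
After 10 (visit(J)): cur=J back=4 fwd=0
After 11 (visit(D)): cur=D back=5 fwd=0

D 5 0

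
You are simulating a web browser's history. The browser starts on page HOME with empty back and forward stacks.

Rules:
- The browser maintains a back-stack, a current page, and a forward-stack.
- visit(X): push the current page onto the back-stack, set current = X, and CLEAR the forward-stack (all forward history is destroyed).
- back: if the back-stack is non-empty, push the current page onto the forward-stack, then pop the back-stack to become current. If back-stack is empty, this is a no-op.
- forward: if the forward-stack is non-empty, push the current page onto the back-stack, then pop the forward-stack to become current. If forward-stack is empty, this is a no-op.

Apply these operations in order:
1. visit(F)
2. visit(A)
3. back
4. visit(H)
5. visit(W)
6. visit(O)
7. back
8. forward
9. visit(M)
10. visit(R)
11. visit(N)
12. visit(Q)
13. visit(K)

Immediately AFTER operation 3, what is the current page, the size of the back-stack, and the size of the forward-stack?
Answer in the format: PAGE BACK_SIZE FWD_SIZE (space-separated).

After 1 (visit(F)): cur=F back=1 fwd=0
After 2 (visit(A)): cur=A back=2 fwd=0
After 3 (back): cur=F back=1 fwd=1

F 1 1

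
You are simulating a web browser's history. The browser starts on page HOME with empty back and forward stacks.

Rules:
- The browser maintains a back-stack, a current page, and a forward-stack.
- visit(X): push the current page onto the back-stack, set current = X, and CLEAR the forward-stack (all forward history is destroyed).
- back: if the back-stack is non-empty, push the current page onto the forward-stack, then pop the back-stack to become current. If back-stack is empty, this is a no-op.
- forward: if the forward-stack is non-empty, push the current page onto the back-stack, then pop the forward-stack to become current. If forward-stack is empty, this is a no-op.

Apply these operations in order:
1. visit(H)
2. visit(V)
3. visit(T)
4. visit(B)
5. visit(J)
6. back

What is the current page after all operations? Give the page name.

After 1 (visit(H)): cur=H back=1 fwd=0
After 2 (visit(V)): cur=V back=2 fwd=0
After 3 (visit(T)): cur=T back=3 fwd=0
After 4 (visit(B)): cur=B back=4 fwd=0
After 5 (visit(J)): cur=J back=5 fwd=0
After 6 (back): cur=B back=4 fwd=1

Answer: B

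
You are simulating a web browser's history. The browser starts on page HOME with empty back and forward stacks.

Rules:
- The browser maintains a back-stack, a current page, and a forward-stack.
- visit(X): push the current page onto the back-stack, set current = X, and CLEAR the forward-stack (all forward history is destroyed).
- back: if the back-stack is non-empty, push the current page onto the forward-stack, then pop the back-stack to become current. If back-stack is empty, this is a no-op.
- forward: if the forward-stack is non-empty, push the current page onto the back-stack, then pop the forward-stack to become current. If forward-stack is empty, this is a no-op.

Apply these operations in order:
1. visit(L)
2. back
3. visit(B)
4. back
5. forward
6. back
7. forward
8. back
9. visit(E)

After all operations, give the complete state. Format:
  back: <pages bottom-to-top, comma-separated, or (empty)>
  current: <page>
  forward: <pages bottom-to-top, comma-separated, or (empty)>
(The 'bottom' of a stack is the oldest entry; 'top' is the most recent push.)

After 1 (visit(L)): cur=L back=1 fwd=0
After 2 (back): cur=HOME back=0 fwd=1
After 3 (visit(B)): cur=B back=1 fwd=0
After 4 (back): cur=HOME back=0 fwd=1
After 5 (forward): cur=B back=1 fwd=0
After 6 (back): cur=HOME back=0 fwd=1
After 7 (forward): cur=B back=1 fwd=0
After 8 (back): cur=HOME back=0 fwd=1
After 9 (visit(E)): cur=E back=1 fwd=0

Answer: back: HOME
current: E
forward: (empty)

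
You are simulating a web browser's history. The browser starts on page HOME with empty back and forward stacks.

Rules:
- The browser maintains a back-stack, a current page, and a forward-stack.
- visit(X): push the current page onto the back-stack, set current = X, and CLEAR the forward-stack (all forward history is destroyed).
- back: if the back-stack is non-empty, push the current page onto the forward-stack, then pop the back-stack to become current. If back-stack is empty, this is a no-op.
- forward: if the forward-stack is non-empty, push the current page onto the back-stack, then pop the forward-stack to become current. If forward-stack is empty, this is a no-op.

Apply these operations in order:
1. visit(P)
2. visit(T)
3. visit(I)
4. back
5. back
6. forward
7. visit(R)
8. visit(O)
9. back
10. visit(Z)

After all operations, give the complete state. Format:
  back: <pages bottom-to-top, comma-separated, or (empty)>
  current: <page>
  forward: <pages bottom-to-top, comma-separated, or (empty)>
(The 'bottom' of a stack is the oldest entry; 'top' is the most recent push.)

After 1 (visit(P)): cur=P back=1 fwd=0
After 2 (visit(T)): cur=T back=2 fwd=0
After 3 (visit(I)): cur=I back=3 fwd=0
After 4 (back): cur=T back=2 fwd=1
After 5 (back): cur=P back=1 fwd=2
After 6 (forward): cur=T back=2 fwd=1
After 7 (visit(R)): cur=R back=3 fwd=0
After 8 (visit(O)): cur=O back=4 fwd=0
After 9 (back): cur=R back=3 fwd=1
After 10 (visit(Z)): cur=Z back=4 fwd=0

Answer: back: HOME,P,T,R
current: Z
forward: (empty)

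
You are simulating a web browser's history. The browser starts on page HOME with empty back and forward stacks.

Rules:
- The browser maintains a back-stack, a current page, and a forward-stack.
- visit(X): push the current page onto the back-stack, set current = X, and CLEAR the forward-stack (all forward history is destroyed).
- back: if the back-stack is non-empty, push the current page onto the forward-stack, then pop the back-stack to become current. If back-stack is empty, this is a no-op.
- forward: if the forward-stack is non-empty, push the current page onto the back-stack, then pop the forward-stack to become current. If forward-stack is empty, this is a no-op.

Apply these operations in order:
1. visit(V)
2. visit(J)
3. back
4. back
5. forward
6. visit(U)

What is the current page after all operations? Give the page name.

Answer: U

Derivation:
After 1 (visit(V)): cur=V back=1 fwd=0
After 2 (visit(J)): cur=J back=2 fwd=0
After 3 (back): cur=V back=1 fwd=1
After 4 (back): cur=HOME back=0 fwd=2
After 5 (forward): cur=V back=1 fwd=1
After 6 (visit(U)): cur=U back=2 fwd=0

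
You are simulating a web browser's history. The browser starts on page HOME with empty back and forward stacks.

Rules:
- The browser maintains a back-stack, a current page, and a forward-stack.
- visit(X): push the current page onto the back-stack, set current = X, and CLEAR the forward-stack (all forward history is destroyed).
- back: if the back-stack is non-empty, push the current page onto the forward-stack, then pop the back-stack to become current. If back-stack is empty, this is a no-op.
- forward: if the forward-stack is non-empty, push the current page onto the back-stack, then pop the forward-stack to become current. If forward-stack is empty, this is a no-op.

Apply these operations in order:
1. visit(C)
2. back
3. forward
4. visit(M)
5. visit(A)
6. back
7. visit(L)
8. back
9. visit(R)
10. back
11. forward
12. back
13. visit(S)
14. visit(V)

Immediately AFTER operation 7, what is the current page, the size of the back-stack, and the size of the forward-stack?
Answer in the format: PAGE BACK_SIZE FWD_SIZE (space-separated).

After 1 (visit(C)): cur=C back=1 fwd=0
After 2 (back): cur=HOME back=0 fwd=1
After 3 (forward): cur=C back=1 fwd=0
After 4 (visit(M)): cur=M back=2 fwd=0
After 5 (visit(A)): cur=A back=3 fwd=0
After 6 (back): cur=M back=2 fwd=1
After 7 (visit(L)): cur=L back=3 fwd=0

L 3 0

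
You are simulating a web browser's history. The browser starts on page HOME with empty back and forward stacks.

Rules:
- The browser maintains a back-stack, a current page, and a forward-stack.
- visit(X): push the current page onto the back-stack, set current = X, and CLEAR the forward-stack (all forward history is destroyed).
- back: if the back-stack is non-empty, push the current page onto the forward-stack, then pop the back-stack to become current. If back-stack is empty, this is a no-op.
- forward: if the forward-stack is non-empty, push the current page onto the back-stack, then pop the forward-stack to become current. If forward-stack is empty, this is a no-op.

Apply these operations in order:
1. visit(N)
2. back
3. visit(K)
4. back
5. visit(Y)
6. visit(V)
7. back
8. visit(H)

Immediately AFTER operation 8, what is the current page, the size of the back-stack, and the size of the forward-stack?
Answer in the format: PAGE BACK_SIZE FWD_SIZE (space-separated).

After 1 (visit(N)): cur=N back=1 fwd=0
After 2 (back): cur=HOME back=0 fwd=1
After 3 (visit(K)): cur=K back=1 fwd=0
After 4 (back): cur=HOME back=0 fwd=1
After 5 (visit(Y)): cur=Y back=1 fwd=0
After 6 (visit(V)): cur=V back=2 fwd=0
After 7 (back): cur=Y back=1 fwd=1
After 8 (visit(H)): cur=H back=2 fwd=0

H 2 0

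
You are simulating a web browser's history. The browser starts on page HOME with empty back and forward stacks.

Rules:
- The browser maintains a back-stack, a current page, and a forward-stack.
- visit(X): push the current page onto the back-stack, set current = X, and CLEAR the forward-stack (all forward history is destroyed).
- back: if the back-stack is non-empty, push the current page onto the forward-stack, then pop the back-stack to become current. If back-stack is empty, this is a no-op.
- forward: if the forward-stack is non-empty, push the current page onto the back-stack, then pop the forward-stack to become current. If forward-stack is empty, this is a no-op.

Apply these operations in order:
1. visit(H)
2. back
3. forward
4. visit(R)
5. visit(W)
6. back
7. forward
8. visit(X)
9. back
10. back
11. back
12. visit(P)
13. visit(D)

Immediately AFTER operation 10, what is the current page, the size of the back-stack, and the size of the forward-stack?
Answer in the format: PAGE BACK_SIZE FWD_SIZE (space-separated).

After 1 (visit(H)): cur=H back=1 fwd=0
After 2 (back): cur=HOME back=0 fwd=1
After 3 (forward): cur=H back=1 fwd=0
After 4 (visit(R)): cur=R back=2 fwd=0
After 5 (visit(W)): cur=W back=3 fwd=0
After 6 (back): cur=R back=2 fwd=1
After 7 (forward): cur=W back=3 fwd=0
After 8 (visit(X)): cur=X back=4 fwd=0
After 9 (back): cur=W back=3 fwd=1
After 10 (back): cur=R back=2 fwd=2

R 2 2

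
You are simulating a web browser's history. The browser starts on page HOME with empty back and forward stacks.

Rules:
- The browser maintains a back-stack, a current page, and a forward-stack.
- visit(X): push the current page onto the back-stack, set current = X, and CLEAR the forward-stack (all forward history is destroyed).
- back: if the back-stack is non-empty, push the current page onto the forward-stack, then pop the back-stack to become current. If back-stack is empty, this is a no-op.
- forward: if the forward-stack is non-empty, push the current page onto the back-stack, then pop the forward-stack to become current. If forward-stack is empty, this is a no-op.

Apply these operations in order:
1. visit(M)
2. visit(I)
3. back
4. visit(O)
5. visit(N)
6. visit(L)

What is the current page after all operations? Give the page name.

Answer: L

Derivation:
After 1 (visit(M)): cur=M back=1 fwd=0
After 2 (visit(I)): cur=I back=2 fwd=0
After 3 (back): cur=M back=1 fwd=1
After 4 (visit(O)): cur=O back=2 fwd=0
After 5 (visit(N)): cur=N back=3 fwd=0
After 6 (visit(L)): cur=L back=4 fwd=0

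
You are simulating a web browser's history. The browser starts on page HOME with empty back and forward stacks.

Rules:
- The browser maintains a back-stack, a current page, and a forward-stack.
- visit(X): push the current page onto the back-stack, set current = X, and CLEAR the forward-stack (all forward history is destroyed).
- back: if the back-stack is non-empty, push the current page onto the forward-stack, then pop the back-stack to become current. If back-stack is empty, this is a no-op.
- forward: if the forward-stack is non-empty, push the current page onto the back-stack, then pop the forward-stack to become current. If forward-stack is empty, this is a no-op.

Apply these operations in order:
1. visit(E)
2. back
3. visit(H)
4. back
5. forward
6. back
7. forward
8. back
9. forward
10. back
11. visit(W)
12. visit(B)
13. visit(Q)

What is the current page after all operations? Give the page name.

Answer: Q

Derivation:
After 1 (visit(E)): cur=E back=1 fwd=0
After 2 (back): cur=HOME back=0 fwd=1
After 3 (visit(H)): cur=H back=1 fwd=0
After 4 (back): cur=HOME back=0 fwd=1
After 5 (forward): cur=H back=1 fwd=0
After 6 (back): cur=HOME back=0 fwd=1
After 7 (forward): cur=H back=1 fwd=0
After 8 (back): cur=HOME back=0 fwd=1
After 9 (forward): cur=H back=1 fwd=0
After 10 (back): cur=HOME back=0 fwd=1
After 11 (visit(W)): cur=W back=1 fwd=0
After 12 (visit(B)): cur=B back=2 fwd=0
After 13 (visit(Q)): cur=Q back=3 fwd=0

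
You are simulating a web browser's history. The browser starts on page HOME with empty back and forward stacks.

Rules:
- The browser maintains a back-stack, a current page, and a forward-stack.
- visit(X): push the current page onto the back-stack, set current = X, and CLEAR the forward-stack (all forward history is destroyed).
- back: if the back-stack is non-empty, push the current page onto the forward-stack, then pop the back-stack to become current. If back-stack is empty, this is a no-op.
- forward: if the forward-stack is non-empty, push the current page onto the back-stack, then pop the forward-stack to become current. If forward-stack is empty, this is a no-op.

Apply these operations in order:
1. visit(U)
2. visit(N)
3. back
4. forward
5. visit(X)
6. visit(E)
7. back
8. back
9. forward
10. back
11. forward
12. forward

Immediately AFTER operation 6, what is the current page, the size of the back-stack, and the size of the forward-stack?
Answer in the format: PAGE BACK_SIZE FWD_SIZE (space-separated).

After 1 (visit(U)): cur=U back=1 fwd=0
After 2 (visit(N)): cur=N back=2 fwd=0
After 3 (back): cur=U back=1 fwd=1
After 4 (forward): cur=N back=2 fwd=0
After 5 (visit(X)): cur=X back=3 fwd=0
After 6 (visit(E)): cur=E back=4 fwd=0

E 4 0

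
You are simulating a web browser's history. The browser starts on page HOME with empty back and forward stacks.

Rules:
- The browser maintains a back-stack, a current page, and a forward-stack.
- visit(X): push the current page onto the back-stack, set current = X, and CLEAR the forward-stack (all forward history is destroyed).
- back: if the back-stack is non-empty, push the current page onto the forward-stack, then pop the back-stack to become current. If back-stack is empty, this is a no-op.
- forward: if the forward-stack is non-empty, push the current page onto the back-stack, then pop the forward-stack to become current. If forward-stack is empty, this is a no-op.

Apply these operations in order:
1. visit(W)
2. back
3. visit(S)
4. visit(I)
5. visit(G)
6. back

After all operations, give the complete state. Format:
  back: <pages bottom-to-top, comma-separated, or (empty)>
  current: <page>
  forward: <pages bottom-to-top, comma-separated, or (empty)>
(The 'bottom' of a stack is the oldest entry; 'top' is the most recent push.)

Answer: back: HOME,S
current: I
forward: G

Derivation:
After 1 (visit(W)): cur=W back=1 fwd=0
After 2 (back): cur=HOME back=0 fwd=1
After 3 (visit(S)): cur=S back=1 fwd=0
After 4 (visit(I)): cur=I back=2 fwd=0
After 5 (visit(G)): cur=G back=3 fwd=0
After 6 (back): cur=I back=2 fwd=1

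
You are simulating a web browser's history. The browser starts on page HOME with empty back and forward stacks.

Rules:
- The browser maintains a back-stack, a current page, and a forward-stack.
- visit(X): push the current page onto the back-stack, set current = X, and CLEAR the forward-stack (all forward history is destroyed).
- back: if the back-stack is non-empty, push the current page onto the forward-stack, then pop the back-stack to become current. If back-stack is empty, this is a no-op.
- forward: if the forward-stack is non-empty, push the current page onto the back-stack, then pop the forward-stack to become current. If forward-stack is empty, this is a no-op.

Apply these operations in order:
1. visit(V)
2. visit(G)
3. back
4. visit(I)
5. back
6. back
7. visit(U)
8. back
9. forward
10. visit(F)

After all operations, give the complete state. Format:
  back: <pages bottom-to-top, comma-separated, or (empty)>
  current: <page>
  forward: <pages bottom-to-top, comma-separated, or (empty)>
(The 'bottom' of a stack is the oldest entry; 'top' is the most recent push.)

After 1 (visit(V)): cur=V back=1 fwd=0
After 2 (visit(G)): cur=G back=2 fwd=0
After 3 (back): cur=V back=1 fwd=1
After 4 (visit(I)): cur=I back=2 fwd=0
After 5 (back): cur=V back=1 fwd=1
After 6 (back): cur=HOME back=0 fwd=2
After 7 (visit(U)): cur=U back=1 fwd=0
After 8 (back): cur=HOME back=0 fwd=1
After 9 (forward): cur=U back=1 fwd=0
After 10 (visit(F)): cur=F back=2 fwd=0

Answer: back: HOME,U
current: F
forward: (empty)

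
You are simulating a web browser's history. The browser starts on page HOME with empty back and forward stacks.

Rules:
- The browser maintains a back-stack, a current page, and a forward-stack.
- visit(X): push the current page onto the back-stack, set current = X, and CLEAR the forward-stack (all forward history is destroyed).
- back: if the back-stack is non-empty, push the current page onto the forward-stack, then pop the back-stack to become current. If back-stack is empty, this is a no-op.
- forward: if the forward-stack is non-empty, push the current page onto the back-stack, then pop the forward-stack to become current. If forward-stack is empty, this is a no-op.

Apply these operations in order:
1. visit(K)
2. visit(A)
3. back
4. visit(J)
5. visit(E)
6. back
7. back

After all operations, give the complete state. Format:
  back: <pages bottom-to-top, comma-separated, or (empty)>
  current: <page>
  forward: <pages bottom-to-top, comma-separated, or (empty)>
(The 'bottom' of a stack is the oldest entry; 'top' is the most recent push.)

After 1 (visit(K)): cur=K back=1 fwd=0
After 2 (visit(A)): cur=A back=2 fwd=0
After 3 (back): cur=K back=1 fwd=1
After 4 (visit(J)): cur=J back=2 fwd=0
After 5 (visit(E)): cur=E back=3 fwd=0
After 6 (back): cur=J back=2 fwd=1
After 7 (back): cur=K back=1 fwd=2

Answer: back: HOME
current: K
forward: E,J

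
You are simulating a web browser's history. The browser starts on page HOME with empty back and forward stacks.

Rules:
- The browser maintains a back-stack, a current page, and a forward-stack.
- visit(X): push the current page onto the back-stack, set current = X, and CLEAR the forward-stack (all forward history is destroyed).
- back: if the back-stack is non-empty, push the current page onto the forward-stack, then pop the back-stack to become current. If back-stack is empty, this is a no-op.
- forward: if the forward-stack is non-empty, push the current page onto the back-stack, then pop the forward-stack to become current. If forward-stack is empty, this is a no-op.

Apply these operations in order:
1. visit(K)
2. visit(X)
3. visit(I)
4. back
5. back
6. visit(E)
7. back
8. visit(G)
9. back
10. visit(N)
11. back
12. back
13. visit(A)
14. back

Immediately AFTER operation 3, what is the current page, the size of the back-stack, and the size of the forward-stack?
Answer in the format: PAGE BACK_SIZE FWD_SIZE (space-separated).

After 1 (visit(K)): cur=K back=1 fwd=0
After 2 (visit(X)): cur=X back=2 fwd=0
After 3 (visit(I)): cur=I back=3 fwd=0

I 3 0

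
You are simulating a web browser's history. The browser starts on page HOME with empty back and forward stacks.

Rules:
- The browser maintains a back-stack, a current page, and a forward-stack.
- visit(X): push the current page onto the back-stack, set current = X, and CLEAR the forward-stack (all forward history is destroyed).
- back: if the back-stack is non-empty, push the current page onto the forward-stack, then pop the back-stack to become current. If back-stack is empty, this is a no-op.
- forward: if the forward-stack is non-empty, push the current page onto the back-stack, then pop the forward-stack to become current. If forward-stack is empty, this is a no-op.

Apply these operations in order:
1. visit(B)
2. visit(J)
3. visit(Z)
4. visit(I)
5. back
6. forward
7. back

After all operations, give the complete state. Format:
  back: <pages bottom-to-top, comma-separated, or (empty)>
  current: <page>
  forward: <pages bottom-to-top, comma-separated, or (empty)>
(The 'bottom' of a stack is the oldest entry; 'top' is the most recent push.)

After 1 (visit(B)): cur=B back=1 fwd=0
After 2 (visit(J)): cur=J back=2 fwd=0
After 3 (visit(Z)): cur=Z back=3 fwd=0
After 4 (visit(I)): cur=I back=4 fwd=0
After 5 (back): cur=Z back=3 fwd=1
After 6 (forward): cur=I back=4 fwd=0
After 7 (back): cur=Z back=3 fwd=1

Answer: back: HOME,B,J
current: Z
forward: I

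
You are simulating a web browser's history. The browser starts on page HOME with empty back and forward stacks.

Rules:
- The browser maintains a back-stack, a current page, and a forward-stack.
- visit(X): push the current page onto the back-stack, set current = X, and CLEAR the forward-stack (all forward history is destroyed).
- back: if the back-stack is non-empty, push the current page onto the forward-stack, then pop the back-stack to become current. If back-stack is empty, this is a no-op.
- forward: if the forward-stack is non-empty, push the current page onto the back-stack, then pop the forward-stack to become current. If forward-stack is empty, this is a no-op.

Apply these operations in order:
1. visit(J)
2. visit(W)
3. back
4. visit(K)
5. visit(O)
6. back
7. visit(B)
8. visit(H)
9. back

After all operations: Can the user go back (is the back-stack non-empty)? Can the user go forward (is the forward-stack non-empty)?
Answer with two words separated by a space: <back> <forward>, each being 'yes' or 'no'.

Answer: yes yes

Derivation:
After 1 (visit(J)): cur=J back=1 fwd=0
After 2 (visit(W)): cur=W back=2 fwd=0
After 3 (back): cur=J back=1 fwd=1
After 4 (visit(K)): cur=K back=2 fwd=0
After 5 (visit(O)): cur=O back=3 fwd=0
After 6 (back): cur=K back=2 fwd=1
After 7 (visit(B)): cur=B back=3 fwd=0
After 8 (visit(H)): cur=H back=4 fwd=0
After 9 (back): cur=B back=3 fwd=1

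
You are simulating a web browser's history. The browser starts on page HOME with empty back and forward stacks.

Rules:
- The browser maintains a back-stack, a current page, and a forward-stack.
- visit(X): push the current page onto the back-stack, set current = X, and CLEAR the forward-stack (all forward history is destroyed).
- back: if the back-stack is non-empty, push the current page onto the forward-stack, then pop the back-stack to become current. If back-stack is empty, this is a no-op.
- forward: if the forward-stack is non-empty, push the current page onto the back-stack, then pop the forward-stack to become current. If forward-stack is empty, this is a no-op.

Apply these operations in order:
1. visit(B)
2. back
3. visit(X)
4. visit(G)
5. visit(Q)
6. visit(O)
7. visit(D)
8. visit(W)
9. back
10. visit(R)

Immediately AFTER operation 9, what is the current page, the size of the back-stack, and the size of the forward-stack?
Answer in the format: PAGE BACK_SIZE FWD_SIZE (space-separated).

After 1 (visit(B)): cur=B back=1 fwd=0
After 2 (back): cur=HOME back=0 fwd=1
After 3 (visit(X)): cur=X back=1 fwd=0
After 4 (visit(G)): cur=G back=2 fwd=0
After 5 (visit(Q)): cur=Q back=3 fwd=0
After 6 (visit(O)): cur=O back=4 fwd=0
After 7 (visit(D)): cur=D back=5 fwd=0
After 8 (visit(W)): cur=W back=6 fwd=0
After 9 (back): cur=D back=5 fwd=1

D 5 1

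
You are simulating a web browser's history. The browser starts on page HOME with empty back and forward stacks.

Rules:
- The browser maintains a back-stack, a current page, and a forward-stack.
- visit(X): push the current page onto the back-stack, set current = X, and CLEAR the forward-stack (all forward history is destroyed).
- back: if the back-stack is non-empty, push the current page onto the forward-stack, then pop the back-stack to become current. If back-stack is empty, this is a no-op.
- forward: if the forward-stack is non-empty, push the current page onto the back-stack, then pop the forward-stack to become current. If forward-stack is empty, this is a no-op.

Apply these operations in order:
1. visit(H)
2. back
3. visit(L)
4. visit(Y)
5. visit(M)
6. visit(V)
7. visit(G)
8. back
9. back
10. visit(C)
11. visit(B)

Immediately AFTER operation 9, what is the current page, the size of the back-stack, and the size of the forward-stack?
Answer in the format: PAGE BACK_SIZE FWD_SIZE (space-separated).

After 1 (visit(H)): cur=H back=1 fwd=0
After 2 (back): cur=HOME back=0 fwd=1
After 3 (visit(L)): cur=L back=1 fwd=0
After 4 (visit(Y)): cur=Y back=2 fwd=0
After 5 (visit(M)): cur=M back=3 fwd=0
After 6 (visit(V)): cur=V back=4 fwd=0
After 7 (visit(G)): cur=G back=5 fwd=0
After 8 (back): cur=V back=4 fwd=1
After 9 (back): cur=M back=3 fwd=2

M 3 2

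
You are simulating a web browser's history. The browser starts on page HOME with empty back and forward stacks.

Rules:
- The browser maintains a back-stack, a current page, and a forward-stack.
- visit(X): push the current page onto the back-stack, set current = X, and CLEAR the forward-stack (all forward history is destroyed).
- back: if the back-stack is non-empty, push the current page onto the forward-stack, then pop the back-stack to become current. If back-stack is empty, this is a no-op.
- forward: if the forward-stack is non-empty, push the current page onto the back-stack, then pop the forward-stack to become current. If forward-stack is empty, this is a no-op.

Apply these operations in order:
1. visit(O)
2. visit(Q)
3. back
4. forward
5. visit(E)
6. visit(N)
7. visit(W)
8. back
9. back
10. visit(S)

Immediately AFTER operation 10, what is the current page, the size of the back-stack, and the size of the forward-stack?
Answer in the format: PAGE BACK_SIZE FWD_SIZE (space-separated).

After 1 (visit(O)): cur=O back=1 fwd=0
After 2 (visit(Q)): cur=Q back=2 fwd=0
After 3 (back): cur=O back=1 fwd=1
After 4 (forward): cur=Q back=2 fwd=0
After 5 (visit(E)): cur=E back=3 fwd=0
After 6 (visit(N)): cur=N back=4 fwd=0
After 7 (visit(W)): cur=W back=5 fwd=0
After 8 (back): cur=N back=4 fwd=1
After 9 (back): cur=E back=3 fwd=2
After 10 (visit(S)): cur=S back=4 fwd=0

S 4 0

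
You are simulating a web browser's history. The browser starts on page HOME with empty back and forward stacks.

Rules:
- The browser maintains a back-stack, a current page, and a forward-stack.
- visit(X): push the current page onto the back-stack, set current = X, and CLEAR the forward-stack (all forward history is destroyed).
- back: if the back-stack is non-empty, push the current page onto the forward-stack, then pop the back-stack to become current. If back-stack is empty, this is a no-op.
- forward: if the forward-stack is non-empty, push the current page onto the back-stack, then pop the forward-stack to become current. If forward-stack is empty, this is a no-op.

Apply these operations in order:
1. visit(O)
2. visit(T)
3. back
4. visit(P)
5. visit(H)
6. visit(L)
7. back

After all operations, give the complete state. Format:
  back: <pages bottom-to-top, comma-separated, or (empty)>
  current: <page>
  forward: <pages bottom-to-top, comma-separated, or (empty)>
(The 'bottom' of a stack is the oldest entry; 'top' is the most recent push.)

After 1 (visit(O)): cur=O back=1 fwd=0
After 2 (visit(T)): cur=T back=2 fwd=0
After 3 (back): cur=O back=1 fwd=1
After 4 (visit(P)): cur=P back=2 fwd=0
After 5 (visit(H)): cur=H back=3 fwd=0
After 6 (visit(L)): cur=L back=4 fwd=0
After 7 (back): cur=H back=3 fwd=1

Answer: back: HOME,O,P
current: H
forward: L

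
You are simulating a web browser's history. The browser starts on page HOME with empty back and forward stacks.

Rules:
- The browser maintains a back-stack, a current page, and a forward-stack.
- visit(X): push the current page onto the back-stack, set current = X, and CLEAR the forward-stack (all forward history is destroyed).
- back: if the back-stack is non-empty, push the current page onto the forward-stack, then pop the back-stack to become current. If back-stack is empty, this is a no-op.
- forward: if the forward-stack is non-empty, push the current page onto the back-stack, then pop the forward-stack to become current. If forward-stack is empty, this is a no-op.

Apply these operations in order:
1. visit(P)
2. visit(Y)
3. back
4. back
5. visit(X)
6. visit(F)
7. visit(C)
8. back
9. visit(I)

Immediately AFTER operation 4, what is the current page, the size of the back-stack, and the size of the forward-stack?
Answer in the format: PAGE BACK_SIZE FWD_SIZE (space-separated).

After 1 (visit(P)): cur=P back=1 fwd=0
After 2 (visit(Y)): cur=Y back=2 fwd=0
After 3 (back): cur=P back=1 fwd=1
After 4 (back): cur=HOME back=0 fwd=2

HOME 0 2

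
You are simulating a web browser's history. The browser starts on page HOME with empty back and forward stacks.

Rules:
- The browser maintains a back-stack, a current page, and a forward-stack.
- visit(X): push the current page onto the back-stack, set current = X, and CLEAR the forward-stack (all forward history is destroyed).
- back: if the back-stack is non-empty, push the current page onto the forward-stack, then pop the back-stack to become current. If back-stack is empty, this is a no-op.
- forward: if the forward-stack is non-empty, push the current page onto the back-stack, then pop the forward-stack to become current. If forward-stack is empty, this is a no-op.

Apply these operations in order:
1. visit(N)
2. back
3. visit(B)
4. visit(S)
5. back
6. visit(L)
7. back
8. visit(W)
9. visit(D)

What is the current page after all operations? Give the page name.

Answer: D

Derivation:
After 1 (visit(N)): cur=N back=1 fwd=0
After 2 (back): cur=HOME back=0 fwd=1
After 3 (visit(B)): cur=B back=1 fwd=0
After 4 (visit(S)): cur=S back=2 fwd=0
After 5 (back): cur=B back=1 fwd=1
After 6 (visit(L)): cur=L back=2 fwd=0
After 7 (back): cur=B back=1 fwd=1
After 8 (visit(W)): cur=W back=2 fwd=0
After 9 (visit(D)): cur=D back=3 fwd=0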